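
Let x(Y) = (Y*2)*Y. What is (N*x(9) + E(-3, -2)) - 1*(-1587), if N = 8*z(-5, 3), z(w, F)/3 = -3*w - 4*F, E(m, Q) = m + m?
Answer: 13245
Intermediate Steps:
E(m, Q) = 2*m
z(w, F) = -12*F - 9*w (z(w, F) = 3*(-3*w - 4*F) = 3*(-4*F - 3*w) = -12*F - 9*w)
x(Y) = 2*Y² (x(Y) = (2*Y)*Y = 2*Y²)
N = 72 (N = 8*(-12*3 - 9*(-5)) = 8*(-36 + 45) = 8*9 = 72)
(N*x(9) + E(-3, -2)) - 1*(-1587) = (72*(2*9²) + 2*(-3)) - 1*(-1587) = (72*(2*81) - 6) + 1587 = (72*162 - 6) + 1587 = (11664 - 6) + 1587 = 11658 + 1587 = 13245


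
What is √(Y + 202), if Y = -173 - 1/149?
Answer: 12*√4470/149 ≈ 5.3845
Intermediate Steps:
Y = -25778/149 (Y = -173 - 1*1/149 = -173 - 1/149 = -25778/149 ≈ -173.01)
√(Y + 202) = √(-25778/149 + 202) = √(4320/149) = 12*√4470/149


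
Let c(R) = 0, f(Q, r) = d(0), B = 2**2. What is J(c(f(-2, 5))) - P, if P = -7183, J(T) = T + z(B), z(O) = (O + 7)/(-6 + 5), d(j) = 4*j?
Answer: 7172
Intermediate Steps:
B = 4
f(Q, r) = 0 (f(Q, r) = 4*0 = 0)
z(O) = -7 - O (z(O) = (7 + O)/(-1) = (7 + O)*(-1) = -7 - O)
J(T) = -11 + T (J(T) = T + (-7 - 1*4) = T + (-7 - 4) = T - 11 = -11 + T)
J(c(f(-2, 5))) - P = (-11 + 0) - 1*(-7183) = -11 + 7183 = 7172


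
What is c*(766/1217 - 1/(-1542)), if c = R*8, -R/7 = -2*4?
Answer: 264855136/938307 ≈ 282.27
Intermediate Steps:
R = 56 (R = -(-14)*4 = -7*(-8) = 56)
c = 448 (c = 56*8 = 448)
c*(766/1217 - 1/(-1542)) = 448*(766/1217 - 1/(-1542)) = 448*(766*(1/1217) - 1*(-1/1542)) = 448*(766/1217 + 1/1542) = 448*(1182389/1876614) = 264855136/938307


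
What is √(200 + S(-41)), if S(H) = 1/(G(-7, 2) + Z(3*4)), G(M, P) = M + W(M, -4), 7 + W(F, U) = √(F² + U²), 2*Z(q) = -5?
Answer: √(6598 - 400*√65)/√(33 - 2*√65) ≈ 14.138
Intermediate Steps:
Z(q) = -5/2 (Z(q) = (½)*(-5) = -5/2)
W(F, U) = -7 + √(F² + U²)
G(M, P) = -7 + M + √(16 + M²) (G(M, P) = M + (-7 + √(M² + (-4)²)) = M + (-7 + √(M² + 16)) = M + (-7 + √(16 + M²)) = -7 + M + √(16 + M²))
S(H) = 1/(-33/2 + √65) (S(H) = 1/((-7 - 7 + √(16 + (-7)²)) - 5/2) = 1/((-7 - 7 + √(16 + 49)) - 5/2) = 1/((-7 - 7 + √65) - 5/2) = 1/((-14 + √65) - 5/2) = 1/(-33/2 + √65))
√(200 + S(-41)) = √(200 + (-66/829 - 4*√65/829)) = √(165734/829 - 4*√65/829)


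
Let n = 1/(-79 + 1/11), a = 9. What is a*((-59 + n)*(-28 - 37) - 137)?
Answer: 28895211/868 ≈ 33289.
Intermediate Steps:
n = -11/868 (n = 1/(-79 + 1/11) = 1/(-868/11) = -11/868 ≈ -0.012673)
a*((-59 + n)*(-28 - 37) - 137) = 9*((-59 - 11/868)*(-28 - 37) - 137) = 9*(-51223/868*(-65) - 137) = 9*(3329495/868 - 137) = 9*(3210579/868) = 28895211/868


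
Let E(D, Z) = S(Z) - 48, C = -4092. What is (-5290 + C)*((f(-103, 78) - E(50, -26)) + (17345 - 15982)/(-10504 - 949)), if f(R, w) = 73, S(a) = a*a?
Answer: 59648673196/11453 ≈ 5.2081e+6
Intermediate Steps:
S(a) = a²
E(D, Z) = -48 + Z² (E(D, Z) = Z² - 48 = -48 + Z²)
(-5290 + C)*((f(-103, 78) - E(50, -26)) + (17345 - 15982)/(-10504 - 949)) = (-5290 - 4092)*((73 - (-48 + (-26)²)) + (17345 - 15982)/(-10504 - 949)) = -9382*((73 - (-48 + 676)) + 1363/(-11453)) = -9382*((73 - 1*628) + 1363*(-1/11453)) = -9382*((73 - 628) - 1363/11453) = -9382*(-555 - 1363/11453) = -9382*(-6357778/11453) = 59648673196/11453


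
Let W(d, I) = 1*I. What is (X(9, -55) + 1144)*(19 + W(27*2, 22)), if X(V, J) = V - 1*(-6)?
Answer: 47519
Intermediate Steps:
X(V, J) = 6 + V (X(V, J) = V + 6 = 6 + V)
W(d, I) = I
(X(9, -55) + 1144)*(19 + W(27*2, 22)) = ((6 + 9) + 1144)*(19 + 22) = (15 + 1144)*41 = 1159*41 = 47519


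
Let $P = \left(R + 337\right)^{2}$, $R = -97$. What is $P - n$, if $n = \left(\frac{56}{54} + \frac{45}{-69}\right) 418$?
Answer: $\frac{35669698}{621} \approx 57439.0$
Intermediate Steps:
$n = \frac{99902}{621}$ ($n = \left(56 \cdot \frac{1}{54} + 45 \left(- \frac{1}{69}\right)\right) 418 = \left(\frac{28}{27} - \frac{15}{23}\right) 418 = \frac{239}{621} \cdot 418 = \frac{99902}{621} \approx 160.87$)
$P = 57600$ ($P = \left(-97 + 337\right)^{2} = 240^{2} = 57600$)
$P - n = 57600 - \frac{99902}{621} = \frac{35669698}{621}$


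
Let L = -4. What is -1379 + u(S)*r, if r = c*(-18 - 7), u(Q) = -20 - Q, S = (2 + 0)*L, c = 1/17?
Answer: -23143/17 ≈ -1361.4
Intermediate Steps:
c = 1/17 ≈ 0.058824
S = -8 (S = (2 + 0)*(-4) = 2*(-4) = -8)
r = -25/17 (r = (-18 - 7)/17 = (1/17)*(-25) = -25/17 ≈ -1.4706)
-1379 + u(S)*r = -1379 + (-20 - 1*(-8))*(-25/17) = -1379 + (-20 + 8)*(-25/17) = -1379 - 12*(-25/17) = -1379 + 300/17 = -23143/17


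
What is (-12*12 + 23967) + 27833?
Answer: 51656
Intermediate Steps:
(-12*12 + 23967) + 27833 = (-144 + 23967) + 27833 = 23823 + 27833 = 51656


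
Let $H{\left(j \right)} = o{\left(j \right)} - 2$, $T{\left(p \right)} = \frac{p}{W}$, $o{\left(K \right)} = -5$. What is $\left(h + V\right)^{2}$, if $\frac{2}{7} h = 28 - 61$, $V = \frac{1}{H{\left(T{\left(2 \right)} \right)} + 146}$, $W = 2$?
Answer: $\frac{1030859449}{77284} \approx 13339.0$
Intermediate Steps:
$T{\left(p \right)} = \frac{p}{2}$
$H{\left(j \right)} = -7$ ($H{\left(j \right)} = -5 - 2 = -7$)
$V = \frac{1}{139}$ ($V = \frac{1}{-7 + 146} = \frac{1}{139} \approx 0.0071942$)
$h = - \frac{231}{2}$ ($h = \frac{7 \left(28 - 61\right)}{2} = \frac{7}{2} \left(-33\right) = - \frac{231}{2} \approx -115.5$)
$\left(h + V\right)^{2} = \left(- \frac{231}{2} + \frac{1}{139}\right)^{2} = \left(- \frac{32107}{278}\right)^{2} = \frac{1030859449}{77284}$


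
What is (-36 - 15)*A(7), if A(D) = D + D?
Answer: -714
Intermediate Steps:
A(D) = 2*D
(-36 - 15)*A(7) = (-36 - 15)*(2*7) = -51*14 = -714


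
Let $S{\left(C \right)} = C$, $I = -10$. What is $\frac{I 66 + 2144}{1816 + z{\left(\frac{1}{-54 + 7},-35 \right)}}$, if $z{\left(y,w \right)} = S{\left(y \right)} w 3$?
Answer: $\frac{69748}{85457} \approx 0.81618$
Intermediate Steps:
$z{\left(y,w \right)} = 3 w y$ ($z{\left(y,w \right)} = y w 3 = w y 3 = 3 w y$)
$\frac{I 66 + 2144}{1816 + z{\left(\frac{1}{-54 + 7},-35 \right)}} = \frac{\left(-10\right) 66 + 2144}{1816 + 3 \left(-35\right) \frac{1}{-54 + 7}} = \frac{-660 + 2144}{1816 + 3 \left(-35\right) \frac{1}{-47}} = \frac{1484}{1816 + 3 \left(-35\right) \left(- \frac{1}{47}\right)} = \frac{1484}{1816 + \frac{105}{47}} = \frac{1484}{\frac{85457}{47}} = 1484 \cdot \frac{47}{85457} = \frac{69748}{85457}$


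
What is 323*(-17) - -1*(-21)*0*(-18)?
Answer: -5491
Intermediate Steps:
323*(-17) - -1*(-21)*0*(-18) = -5491 - 21*0*(-18) = -5491 - 0*(-18) = -5491 - 1*0 = -5491 + 0 = -5491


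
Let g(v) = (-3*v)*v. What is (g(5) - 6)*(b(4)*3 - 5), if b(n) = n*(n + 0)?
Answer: -3483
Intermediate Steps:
g(v) = -3*v**2
b(n) = n**2 (b(n) = n*n = n**2)
(g(5) - 6)*(b(4)*3 - 5) = (-3*5**2 - 6)*(4**2*3 - 5) = (-3*25 - 6)*(16*3 - 5) = (-75 - 6)*(48 - 5) = -81*43 = -3483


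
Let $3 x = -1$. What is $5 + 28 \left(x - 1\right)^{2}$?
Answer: $\frac{493}{9} \approx 54.778$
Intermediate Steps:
$x = - \frac{1}{3}$ ($x = \frac{1}{3} \left(-1\right) = - \frac{1}{3} \approx -0.33333$)
$5 + 28 \left(x - 1\right)^{2} = 5 + 28 \left(- \frac{1}{3} - 1\right)^{2} = 5 + 28 \left(- \frac{4}{3}\right)^{2} = 5 + 28 \cdot \frac{16}{9} = 5 + \frac{448}{9} = \frac{493}{9}$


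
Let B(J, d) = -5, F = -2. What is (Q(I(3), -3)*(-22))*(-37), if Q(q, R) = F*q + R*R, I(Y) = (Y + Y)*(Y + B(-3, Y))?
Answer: 26862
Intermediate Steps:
I(Y) = 2*Y*(-5 + Y) (I(Y) = (Y + Y)*(Y - 5) = (2*Y)*(-5 + Y) = 2*Y*(-5 + Y))
Q(q, R) = R**2 - 2*q (Q(q, R) = -2*q + R*R = -2*q + R**2 = R**2 - 2*q)
(Q(I(3), -3)*(-22))*(-37) = (((-3)**2 - 4*3*(-5 + 3))*(-22))*(-37) = ((9 - 4*3*(-2))*(-22))*(-37) = ((9 - 2*(-12))*(-22))*(-37) = ((9 + 24)*(-22))*(-37) = (33*(-22))*(-37) = -726*(-37) = 26862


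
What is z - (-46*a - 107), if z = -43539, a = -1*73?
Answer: -46790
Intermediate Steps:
a = -73
z - (-46*a - 107) = -43539 - (-46*(-73) - 107) = -43539 - (3358 - 107) = -43539 - 1*3251 = -43539 - 3251 = -46790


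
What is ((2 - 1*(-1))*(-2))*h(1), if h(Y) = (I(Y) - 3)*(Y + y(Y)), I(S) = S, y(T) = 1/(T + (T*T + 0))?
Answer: 18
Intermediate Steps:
y(T) = 1/(T + T²) (y(T) = 1/(T + (T² + 0)) = 1/(T + T²))
h(Y) = (-3 + Y)*(Y + 1/(Y*(1 + Y))) (h(Y) = (Y - 3)*(Y + 1/(Y*(1 + Y))) = (-3 + Y)*(Y + 1/(Y*(1 + Y))))
((2 - 1*(-1))*(-2))*h(1) = ((2 - 1*(-1))*(-2))*((-3 + 1 + 1⁴ - 3*1² - 2*1³)/(1*(1 + 1))) = ((2 + 1)*(-2))*(1*(-3 + 1 + 1 - 3*1 - 2*1)/2) = (3*(-2))*(1*(½)*(-3 + 1 + 1 - 3 - 2)) = -6*(-6)/2 = -6*(-3) = 18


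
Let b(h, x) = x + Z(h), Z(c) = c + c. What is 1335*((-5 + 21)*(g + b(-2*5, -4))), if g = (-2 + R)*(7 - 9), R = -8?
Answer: -85440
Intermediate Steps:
g = 20 (g = (-2 - 8)*(7 - 9) = -10*(-2) = 20)
Z(c) = 2*c
b(h, x) = x + 2*h
1335*((-5 + 21)*(g + b(-2*5, -4))) = 1335*((-5 + 21)*(20 + (-4 + 2*(-2*5)))) = 1335*(16*(20 + (-4 + 2*(-10)))) = 1335*(16*(20 + (-4 - 20))) = 1335*(16*(20 - 24)) = 1335*(16*(-4)) = 1335*(-64) = -85440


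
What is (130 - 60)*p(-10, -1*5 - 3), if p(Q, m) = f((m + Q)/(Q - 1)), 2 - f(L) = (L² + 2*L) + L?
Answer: -47320/121 ≈ -391.07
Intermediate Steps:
f(L) = 2 - L² - 3*L (f(L) = 2 - ((L² + 2*L) + L) = 2 - (L² + 3*L) = 2 + (-L² - 3*L) = 2 - L² - 3*L)
p(Q, m) = 2 - (Q + m)²/(-1 + Q)² - 3*(Q + m)/(-1 + Q) (p(Q, m) = 2 - ((m + Q)/(Q - 1))² - 3*(m + Q)/(Q - 1) = 2 - ((Q + m)/(-1 + Q))² - 3*(Q + m)/(-1 + Q) = 2 - (Q + m)²/(-1 + Q)² - 3*(Q + m)/(-1 + Q))
(130 - 60)*p(-10, -1*5 - 3) = (130 - 60)*((2 - 1*(-10) - (-1*5 - 3)² - 2*(-10)² + 3*(-1*5 - 3) - 5*(-10)*(-1*5 - 3))/(1 + (-10)² - 2*(-10))) = 70*((2 + 10 - (-5 - 3)² - 2*100 + 3*(-5 - 3) - 5*(-10)*(-5 - 3))/(1 + 100 + 20)) = 70*((2 + 10 - 1*(-8)² - 200 + 3*(-8) - 5*(-10)*(-8))/121) = 70*((2 + 10 - 1*64 - 200 - 24 - 400)/121) = 70*((2 + 10 - 64 - 200 - 24 - 400)/121) = 70*((1/121)*(-676)) = 70*(-676/121) = -47320/121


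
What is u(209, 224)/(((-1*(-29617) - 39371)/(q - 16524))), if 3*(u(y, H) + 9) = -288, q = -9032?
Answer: -1341690/4877 ≈ -275.11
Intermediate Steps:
u(y, H) = -105 (u(y, H) = -9 + (⅓)*(-288) = -9 - 96 = -105)
u(209, 224)/(((-1*(-29617) - 39371)/(q - 16524))) = -105*(-9032 - 16524)/(-1*(-29617) - 39371) = -105*(-25556/(29617 - 39371)) = -105/((-9754*(-1/25556))) = -105/4877/12778 = -105*12778/4877 = -1341690/4877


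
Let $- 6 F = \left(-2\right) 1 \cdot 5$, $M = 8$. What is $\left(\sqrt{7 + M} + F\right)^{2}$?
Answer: $\frac{160}{9} + \frac{10 \sqrt{15}}{3} \approx 30.688$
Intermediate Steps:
$F = \frac{5}{3}$ ($F = - \frac{\left(-2\right) 1 \cdot 5}{6} = - \frac{\left(-2\right) 5}{6} = \left(- \frac{1}{6}\right) \left(-10\right) = \frac{5}{3} \approx 1.6667$)
$\left(\sqrt{7 + M} + F\right)^{2} = \left(\sqrt{7 + 8} + \frac{5}{3}\right)^{2} = \left(\sqrt{15} + \frac{5}{3}\right)^{2} = \left(\frac{5}{3} + \sqrt{15}\right)^{2}$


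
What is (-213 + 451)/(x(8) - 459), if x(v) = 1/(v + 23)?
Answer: -3689/7114 ≈ -0.51855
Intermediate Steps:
x(v) = 1/(23 + v)
(-213 + 451)/(x(8) - 459) = (-213 + 451)/(1/(23 + 8) - 459) = 238/(1/31 - 459) = 238/(-14228/31) = 238*(-31/14228) = -3689/7114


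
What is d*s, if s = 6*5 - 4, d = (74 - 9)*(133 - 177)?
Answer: -74360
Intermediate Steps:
d = -2860 (d = 65*(-44) = -2860)
s = 26 (s = 30 - 4 = 26)
d*s = -2860*26 = -74360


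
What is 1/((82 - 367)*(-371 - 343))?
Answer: 1/203490 ≈ 4.9142e-6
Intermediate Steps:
1/((82 - 367)*(-371 - 343)) = 1/(-285*(-714)) = 1/203490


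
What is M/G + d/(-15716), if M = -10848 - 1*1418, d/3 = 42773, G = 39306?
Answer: -2618239535/308866548 ≈ -8.4769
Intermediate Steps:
d = 128319 (d = 3*42773 = 128319)
M = -12266 (M = -10848 - 1418 = -12266)
M/G + d/(-15716) = -12266/39306 + 128319/(-15716) = -12266*1/39306 + 128319*(-1/15716) = -6133/19653 - 128319/15716 = -2618239535/308866548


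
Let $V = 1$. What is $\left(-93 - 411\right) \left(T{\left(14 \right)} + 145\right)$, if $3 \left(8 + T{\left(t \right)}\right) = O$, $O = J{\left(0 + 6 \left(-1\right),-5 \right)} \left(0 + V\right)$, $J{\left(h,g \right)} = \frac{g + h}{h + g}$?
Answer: $-69216$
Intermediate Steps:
$J{\left(h,g \right)} = 1$ ($J{\left(h,g \right)} = \frac{g + h}{g + h} = 1$)
$O = 1$ ($O = 1 \left(0 + 1\right) = 1 \cdot 1 = 1$)
$T{\left(t \right)} = - \frac{23}{3}$ ($T{\left(t \right)} = -8 + \frac{1}{3} \cdot 1 = -8 + \frac{1}{3} = - \frac{23}{3}$)
$\left(-93 - 411\right) \left(T{\left(14 \right)} + 145\right) = \left(-93 - 411\right) \left(- \frac{23}{3} + 145\right) = \left(-504\right) \frac{412}{3} = -69216$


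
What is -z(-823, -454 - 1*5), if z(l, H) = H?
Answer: 459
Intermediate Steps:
-z(-823, -454 - 1*5) = -(-454 - 1*5) = -(-454 - 5) = -1*(-459) = 459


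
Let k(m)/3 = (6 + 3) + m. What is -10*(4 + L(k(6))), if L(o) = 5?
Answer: -90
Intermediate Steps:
k(m) = 27 + 3*m (k(m) = 3*((6 + 3) + m) = 3*(9 + m) = 27 + 3*m)
-10*(4 + L(k(6))) = -10*(4 + 5) = -10*9 = -90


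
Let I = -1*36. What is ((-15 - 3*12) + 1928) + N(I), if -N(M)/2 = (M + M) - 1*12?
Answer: 2045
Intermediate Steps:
I = -36
N(M) = 24 - 4*M (N(M) = -2*((M + M) - 1*12) = -2*(2*M - 12) = -2*(-12 + 2*M) = 24 - 4*M)
((-15 - 3*12) + 1928) + N(I) = ((-15 - 3*12) + 1928) + (24 - 4*(-36)) = ((-15 - 36) + 1928) + (24 + 144) = (-51 + 1928) + 168 = 1877 + 168 = 2045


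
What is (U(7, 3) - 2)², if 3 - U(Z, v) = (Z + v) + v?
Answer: 144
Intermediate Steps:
U(Z, v) = 3 - Z - 2*v (U(Z, v) = 3 - ((Z + v) + v) = 3 - (Z + 2*v) = 3 + (-Z - 2*v) = 3 - Z - 2*v)
(U(7, 3) - 2)² = ((3 - 1*7 - 2*3) - 2)² = ((3 - 7 - 6) - 2)² = (-10 - 2)² = (-12)² = 144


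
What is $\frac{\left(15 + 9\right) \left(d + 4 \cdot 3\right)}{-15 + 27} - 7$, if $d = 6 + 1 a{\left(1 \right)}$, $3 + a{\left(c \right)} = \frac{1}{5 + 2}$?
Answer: $\frac{163}{7} \approx 23.286$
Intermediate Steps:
$a{\left(c \right)} = - \frac{20}{7}$ ($a{\left(c \right)} = -3 + \frac{1}{5 + 2} = -3 + \frac{1}{7} = - \frac{20}{7}$)
$d = \frac{22}{7}$ ($d = 6 + 1 \left(- \frac{20}{7}\right) = 6 - \frac{20}{7} = \frac{22}{7} \approx 3.1429$)
$\frac{\left(15 + 9\right) \left(d + 4 \cdot 3\right)}{-15 + 27} - 7 = \frac{\left(15 + 9\right) \left(\frac{22}{7} + 4 \cdot 3\right)}{-15 + 27} - 7 = \frac{24 \left(\frac{22}{7} + 12\right)}{12} - 7 = \frac{24 \cdot \frac{106}{7}}{12} - 7 = \frac{1}{12} \cdot \frac{2544}{7} - 7 = \frac{212}{7} - 7 = \frac{163}{7}$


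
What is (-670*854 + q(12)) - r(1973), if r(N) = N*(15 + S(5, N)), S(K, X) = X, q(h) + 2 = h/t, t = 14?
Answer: -31461536/7 ≈ -4.4945e+6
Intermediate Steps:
q(h) = -2 + h/14
r(N) = N*(15 + N)
(-670*854 + q(12)) - r(1973) = (-670*854 + (-2 + (1/14)*12)) - 1973*(15 + 1973) = (-572180 + (-2 + 6/7)) - 1973*1988 = (-572180 - 8/7) - 1*3922324 = -4005268/7 - 3922324 = -31461536/7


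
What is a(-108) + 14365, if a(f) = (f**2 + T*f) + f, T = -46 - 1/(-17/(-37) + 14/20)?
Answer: 4430447/143 ≈ 30982.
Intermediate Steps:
T = -20104/429 (T = -46 - 1/(-17*(-1/37) + 14*(1/20)) = -46 - 1/(17/37 + 7/10) = -46 - 1/429/370 = -46 - 1*370/429 = -46 - 370/429 = -20104/429 ≈ -46.862)
a(f) = f**2 - 19675*f/429 (a(f) = (f**2 - 20104*f/429) + f = f**2 - 19675*f/429)
a(-108) + 14365 = (1/429)*(-108)*(-19675 + 429*(-108)) + 14365 = (1/429)*(-108)*(-19675 - 46332) + 14365 = (1/429)*(-108)*(-66007) + 14365 = 2376252/143 + 14365 = 4430447/143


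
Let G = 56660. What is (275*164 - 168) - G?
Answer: -11728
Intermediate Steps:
(275*164 - 168) - G = (275*164 - 168) - 1*56660 = (45100 - 168) - 56660 = 44932 - 56660 = -11728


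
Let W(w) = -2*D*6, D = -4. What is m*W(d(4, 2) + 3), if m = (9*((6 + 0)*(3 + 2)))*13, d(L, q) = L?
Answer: 168480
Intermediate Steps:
W(w) = 48 (W(w) = -2*(-4)*6 = 8*6 = 48)
m = 3510 (m = (9*(6*5))*13 = (9*30)*13 = 270*13 = 3510)
m*W(d(4, 2) + 3) = 3510*48 = 168480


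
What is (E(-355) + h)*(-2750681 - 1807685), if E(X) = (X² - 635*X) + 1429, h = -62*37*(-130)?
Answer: -2967947544234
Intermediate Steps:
h = 298220 (h = -2294*(-130) = 298220)
E(X) = 1429 + X² - 635*X
(E(-355) + h)*(-2750681 - 1807685) = ((1429 + (-355)² - 635*(-355)) + 298220)*(-2750681 - 1807685) = ((1429 + 126025 + 225425) + 298220)*(-4558366) = (352879 + 298220)*(-4558366) = 651099*(-4558366) = -2967947544234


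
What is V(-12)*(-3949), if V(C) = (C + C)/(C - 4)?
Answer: -11847/2 ≈ -5923.5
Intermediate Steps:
V(C) = 2*C/(-4 + C) (V(C) = (2*C)/(-4 + C) = 2*C/(-4 + C))
V(-12)*(-3949) = (2*(-12)/(-4 - 12))*(-3949) = (2*(-12)/(-16))*(-3949) = (2*(-12)*(-1/16))*(-3949) = (3/2)*(-3949) = -11847/2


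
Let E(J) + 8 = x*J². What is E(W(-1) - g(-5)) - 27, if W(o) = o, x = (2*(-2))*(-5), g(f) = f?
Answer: 285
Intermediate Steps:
x = 20 (x = -4*(-5) = 20)
E(J) = -8 + 20*J²
E(W(-1) - g(-5)) - 27 = (-8 + 20*(-1 - 1*(-5))²) - 27 = (-8 + 20*(-1 + 5)²) - 27 = (-8 + 20*4²) - 27 = (-8 + 20*16) - 27 = (-8 + 320) - 27 = 312 - 27 = 285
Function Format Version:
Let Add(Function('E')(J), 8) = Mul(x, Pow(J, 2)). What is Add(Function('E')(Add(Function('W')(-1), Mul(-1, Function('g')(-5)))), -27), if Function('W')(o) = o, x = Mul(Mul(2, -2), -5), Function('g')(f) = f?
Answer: 285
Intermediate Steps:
x = 20 (x = Mul(-4, -5) = 20)
Function('E')(J) = Add(-8, Mul(20, Pow(J, 2)))
Add(Function('E')(Add(Function('W')(-1), Mul(-1, Function('g')(-5)))), -27) = Add(Add(-8, Mul(20, Pow(Add(-1, Mul(-1, -5)), 2))), -27) = Add(Add(-8, Mul(20, Pow(Add(-1, 5), 2))), -27) = Add(Add(-8, Mul(20, Pow(4, 2))), -27) = Add(Add(-8, Mul(20, 16)), -27) = Add(Add(-8, 320), -27) = Add(312, -27) = 285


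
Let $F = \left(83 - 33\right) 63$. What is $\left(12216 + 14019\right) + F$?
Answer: $29385$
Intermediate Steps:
$F = 3150$ ($F = 50 \cdot 63 = 3150$)
$\left(12216 + 14019\right) + F = \left(12216 + 14019\right) + 3150 = 26235 + 3150 = 29385$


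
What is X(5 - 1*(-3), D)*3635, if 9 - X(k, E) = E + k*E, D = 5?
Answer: -130860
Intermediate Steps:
X(k, E) = 9 - E - E*k (X(k, E) = 9 - (E + k*E) = 9 - (E + E*k) = 9 + (-E - E*k) = 9 - E - E*k)
X(5 - 1*(-3), D)*3635 = (9 - 1*5 - 1*5*(5 - 1*(-3)))*3635 = (9 - 5 - 1*5*(5 + 3))*3635 = (9 - 5 - 1*5*8)*3635 = (9 - 5 - 40)*3635 = -36*3635 = -130860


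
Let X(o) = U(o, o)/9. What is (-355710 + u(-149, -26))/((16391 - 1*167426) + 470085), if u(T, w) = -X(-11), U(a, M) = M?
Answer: -3201379/2871450 ≈ -1.1149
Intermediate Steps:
X(o) = o/9
u(T, w) = 11/9 (u(T, w) = -(-11)/9 = -1*(-11/9) = 11/9)
(-355710 + u(-149, -26))/((16391 - 1*167426) + 470085) = (-355710 + 11/9)/((16391 - 1*167426) + 470085) = -3201379/(9*((16391 - 167426) + 470085)) = -3201379/(9*(-151035 + 470085)) = -3201379/9/319050 = -3201379/9*1/319050 = -3201379/2871450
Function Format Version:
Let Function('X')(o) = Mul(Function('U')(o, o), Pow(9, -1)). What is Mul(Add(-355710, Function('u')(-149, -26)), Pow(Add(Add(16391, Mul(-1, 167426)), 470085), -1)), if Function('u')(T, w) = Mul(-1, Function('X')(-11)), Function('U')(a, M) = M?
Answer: Rational(-3201379, 2871450) ≈ -1.1149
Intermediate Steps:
Function('X')(o) = Mul(Rational(1, 9), o) (Function('X')(o) = Mul(o, Pow(9, -1)) = Mul(o, Rational(1, 9)) = Mul(Rational(1, 9), o))
Function('u')(T, w) = Rational(11, 9) (Function('u')(T, w) = Mul(-1, Mul(Rational(1, 9), -11)) = Mul(-1, Rational(-11, 9)) = Rational(11, 9))
Mul(Add(-355710, Function('u')(-149, -26)), Pow(Add(Add(16391, Mul(-1, 167426)), 470085), -1)) = Mul(Add(-355710, Rational(11, 9)), Pow(Add(Add(16391, Mul(-1, 167426)), 470085), -1)) = Mul(Rational(-3201379, 9), Pow(Add(Add(16391, -167426), 470085), -1)) = Mul(Rational(-3201379, 9), Pow(Add(-151035, 470085), -1)) = Mul(Rational(-3201379, 9), Pow(319050, -1)) = Mul(Rational(-3201379, 9), Rational(1, 319050)) = Rational(-3201379, 2871450)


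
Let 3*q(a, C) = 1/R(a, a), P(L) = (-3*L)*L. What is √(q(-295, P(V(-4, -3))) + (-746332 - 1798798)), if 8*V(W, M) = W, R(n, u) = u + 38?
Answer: I*√1512929623101/771 ≈ 1595.3*I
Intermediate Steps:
R(n, u) = 38 + u
V(W, M) = W/8
P(L) = -3*L²
q(a, C) = 1/(3*(38 + a))
√(q(-295, P(V(-4, -3))) + (-746332 - 1798798)) = √(1/(3*(38 - 295)) + (-746332 - 1798798)) = √((⅓)/(-257) - 2545130) = √((⅓)*(-1/257) - 2545130) = √(-1/771 - 2545130) = √(-1962295231/771) = I*√1512929623101/771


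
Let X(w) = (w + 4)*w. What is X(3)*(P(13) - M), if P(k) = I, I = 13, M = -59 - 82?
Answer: 3234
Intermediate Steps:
M = -141
P(k) = 13
X(w) = w*(4 + w) (X(w) = (4 + w)*w = w*(4 + w))
X(3)*(P(13) - M) = (3*(4 + 3))*(13 - 1*(-141)) = (3*7)*(13 + 141) = 21*154 = 3234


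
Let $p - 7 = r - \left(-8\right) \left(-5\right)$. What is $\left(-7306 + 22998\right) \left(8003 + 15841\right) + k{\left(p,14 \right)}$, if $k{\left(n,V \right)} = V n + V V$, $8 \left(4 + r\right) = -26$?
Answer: $\frac{748319361}{2} \approx 3.7416 \cdot 10^{8}$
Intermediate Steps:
$r = - \frac{29}{4}$ ($r = -4 + \frac{1}{8} \left(-26\right) = -4 - \frac{13}{4} = - \frac{29}{4} \approx -7.25$)
$p = - \frac{161}{4}$ ($p = 7 - \left(\frac{29}{4} - -40\right) = 7 - \frac{189}{4} = - \frac{161}{4} \approx -40.25$)
$k{\left(n,V \right)} = V^{2} + V n$ ($k{\left(n,V \right)} = V n + V^{2} = V^{2} + V n$)
$\left(-7306 + 22998\right) \left(8003 + 15841\right) + k{\left(p,14 \right)} = \left(-7306 + 22998\right) \left(8003 + 15841\right) + 14 \left(14 - \frac{161}{4}\right) = 15692 \cdot 23844 + 14 \left(- \frac{105}{4}\right) = 374160048 - \frac{735}{2} = \frac{748319361}{2}$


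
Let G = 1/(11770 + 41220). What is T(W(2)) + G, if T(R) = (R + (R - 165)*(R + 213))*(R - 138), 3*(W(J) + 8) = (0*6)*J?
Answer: 274438283421/52990 ≈ 5.1791e+6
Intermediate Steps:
W(J) = -8 (W(J) = -8 + ((0*6)*J)/3 = -8 + (0*J)/3 = -8 + (1/3)*0 = -8 + 0 = -8)
T(R) = (-138 + R)*(R + (-165 + R)*(213 + R)) (T(R) = (R + (-165 + R)*(213 + R))*(-138 + R) = (-138 + R)*(R + (-165 + R)*(213 + R)))
G = 1/52990 ≈ 1.8871e-5
T(W(2)) + G = (4850010 + (-8)**3 - 41907*(-8) - 89*(-8)**2) + 1/52990 = (4850010 - 512 + 335256 - 89*64) + 1/52990 = (4850010 - 512 + 335256 - 5696) + 1/52990 = 5179058 + 1/52990 = 274438283421/52990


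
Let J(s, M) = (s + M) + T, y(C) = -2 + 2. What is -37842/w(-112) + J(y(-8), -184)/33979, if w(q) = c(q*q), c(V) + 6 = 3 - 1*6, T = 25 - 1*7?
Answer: 428610608/101937 ≈ 4204.7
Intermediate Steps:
T = 18 (T = 25 - 7 = 18)
c(V) = -9 (c(V) = -6 + (3 - 1*6) = -6 + (3 - 6) = -6 - 3 = -9)
y(C) = 0
J(s, M) = 18 + M + s (J(s, M) = (s + M) + 18 = (M + s) + 18 = 18 + M + s)
w(q) = -9
-37842/w(-112) + J(y(-8), -184)/33979 = -37842/(-9) + (18 - 184 + 0)/33979 = -37842*(-⅑) - 166*1/33979 = 12614/3 - 166/33979 = 428610608/101937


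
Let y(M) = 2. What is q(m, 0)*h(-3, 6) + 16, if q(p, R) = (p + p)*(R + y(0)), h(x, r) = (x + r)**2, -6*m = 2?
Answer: 4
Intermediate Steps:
m = -1/3 (m = -1/6*2 = -1/3 ≈ -0.33333)
h(x, r) = (r + x)**2
q(p, R) = 2*p*(2 + R) (q(p, R) = (p + p)*(R + 2) = (2*p)*(2 + R) = 2*p*(2 + R))
q(m, 0)*h(-3, 6) + 16 = (2*(-1/3)*(2 + 0))*(6 - 3)**2 + 16 = (2*(-1/3)*2)*3**2 + 16 = -4/3*9 + 16 = -12 + 16 = 4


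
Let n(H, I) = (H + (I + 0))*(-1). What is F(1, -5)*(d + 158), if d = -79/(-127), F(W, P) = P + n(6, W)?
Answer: -241740/127 ≈ -1903.5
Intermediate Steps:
n(H, I) = -H - I (n(H, I) = (H + I)*(-1) = -H - I)
F(W, P) = -6 + P - W (F(W, P) = P + (-1*6 - W) = P + (-6 - W) = -6 + P - W)
d = 79/127 (d = -79*(-1/127) = 79/127 ≈ 0.62205)
F(1, -5)*(d + 158) = (-6 - 5 - 1*1)*(79/127 + 158) = (-6 - 5 - 1)*(20145/127) = -12*20145/127 = -241740/127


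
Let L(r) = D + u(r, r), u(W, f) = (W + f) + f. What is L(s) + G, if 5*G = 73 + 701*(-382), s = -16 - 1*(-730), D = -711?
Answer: -260554/5 ≈ -52111.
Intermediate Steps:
u(W, f) = W + 2*f
s = 714 (s = -16 + 730 = 714)
L(r) = -711 + 3*r (L(r) = -711 + (r + 2*r) = -711 + 3*r)
G = -267709/5 (G = (73 + 701*(-382))/5 = (73 - 267782)/5 = (⅕)*(-267709) = -267709/5 ≈ -53542.)
L(s) + G = (-711 + 3*714) - 267709/5 = (-711 + 2142) - 267709/5 = 1431 - 267709/5 = -260554/5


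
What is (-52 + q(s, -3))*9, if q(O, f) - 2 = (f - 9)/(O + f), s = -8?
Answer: -4842/11 ≈ -440.18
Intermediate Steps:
q(O, f) = 2 + (-9 + f)/(O + f) (q(O, f) = 2 + (f - 9)/(O + f) = 2 + (-9 + f)/(O + f))
(-52 + q(s, -3))*9 = (-52 + (-9 + 2*(-8) + 3*(-3))/(-8 - 3))*9 = (-52 + (-9 - 16 - 9)/(-11))*9 = (-52 - 1/11*(-34))*9 = (-52 + 34/11)*9 = -538/11*9 = -4842/11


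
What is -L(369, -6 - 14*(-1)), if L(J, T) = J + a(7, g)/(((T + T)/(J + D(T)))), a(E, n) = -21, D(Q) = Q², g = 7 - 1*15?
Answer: 3189/16 ≈ 199.31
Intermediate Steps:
g = -8 (g = 7 - 15 = -8)
L(J, T) = J - 21*(J + T²)/(2*T) (L(J, T) = J - 21*(J + T²)/(T + T) = J - 21*(J + T²)/(2*T))
-L(369, -6 - 14*(-1)) = -(369 - 21*(-6 - 14*(-1))/2 - 21/2*369/(-6 - 14*(-1))) = -(369 - 21*(-6 + 14)/2 - 21/2*369/(-6 + 14)) = -(369 - 21/2*8 - 21/2*369/8) = -(369 - 84 - 21/2*369*⅛) = -(369 - 84 - 7749/16) = -1*(-3189/16) = 3189/16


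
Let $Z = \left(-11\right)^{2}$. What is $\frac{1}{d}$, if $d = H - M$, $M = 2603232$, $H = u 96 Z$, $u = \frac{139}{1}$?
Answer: $- \frac{1}{988608} \approx -1.0115 \cdot 10^{-6}$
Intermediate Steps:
$Z = 121$
$u = 139$ ($u = 139 \cdot 1 = 139$)
$H = 1614624$ ($H = 139 \cdot 96 \cdot 121 = 13344 \cdot 121 = 1614624$)
$d = -988608$ ($d = 1614624 - 2603232 = -988608$)
$\frac{1}{d} = \frac{1}{-988608} = - \frac{1}{988608}$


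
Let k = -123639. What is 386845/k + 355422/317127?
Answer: -709324087/353236623 ≈ -2.0081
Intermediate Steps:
386845/k + 355422/317127 = 386845/(-123639) + 355422/317127 = 386845*(-1/123639) + 355422*(1/317127) = -386845/123639 + 3202/2857 = -709324087/353236623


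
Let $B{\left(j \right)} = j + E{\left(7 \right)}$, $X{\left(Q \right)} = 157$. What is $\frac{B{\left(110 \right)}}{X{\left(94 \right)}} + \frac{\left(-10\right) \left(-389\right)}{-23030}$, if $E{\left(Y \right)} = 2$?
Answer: $\frac{196863}{361571} \approx 0.54447$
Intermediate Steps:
$B{\left(j \right)} = 2 + j$ ($B{\left(j \right)} = j + 2 = 2 + j$)
$\frac{B{\left(110 \right)}}{X{\left(94 \right)}} + \frac{\left(-10\right) \left(-389\right)}{-23030} = \frac{2 + 110}{157} + \frac{\left(-10\right) \left(-389\right)}{-23030} = 112 \cdot \frac{1}{157} + 3890 \left(- \frac{1}{23030}\right) = \frac{112}{157} - \frac{389}{2303} = \frac{196863}{361571}$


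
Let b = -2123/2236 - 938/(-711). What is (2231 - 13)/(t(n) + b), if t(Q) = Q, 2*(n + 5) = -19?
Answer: -3526167528/22464127 ≈ -156.97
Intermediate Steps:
n = -29/2 (n = -5 + (½)*(-19) = -5 - 19/2 = -29/2 ≈ -14.500)
b = 587915/1589796 (b = -2123*1/2236 - 938*(-1/711) = -2123/2236 + 938/711 = 587915/1589796 ≈ 0.36981)
(2231 - 13)/(t(n) + b) = (2231 - 13)/(-29/2 + 587915/1589796) = 2218/(-22464127/1589796) = 2218*(-1589796/22464127) = -3526167528/22464127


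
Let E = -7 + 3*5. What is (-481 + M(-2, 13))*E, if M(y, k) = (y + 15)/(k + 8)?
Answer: -80704/21 ≈ -3843.0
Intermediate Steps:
M(y, k) = (15 + y)/(8 + k)
E = 8 (E = -7 + 15 = 8)
(-481 + M(-2, 13))*E = (-481 + (15 - 2)/(8 + 13))*8 = (-481 + 13/21)*8 = -10088/21*8 = -80704/21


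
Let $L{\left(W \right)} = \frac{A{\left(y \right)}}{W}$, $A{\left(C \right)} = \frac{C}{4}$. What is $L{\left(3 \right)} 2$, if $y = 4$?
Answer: $\frac{2}{3} \approx 0.66667$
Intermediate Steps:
$A{\left(C \right)} = \frac{C}{4}$ ($A{\left(C \right)} = C \frac{1}{4} = \frac{C}{4}$)
$L{\left(W \right)} = \frac{1}{W}$ ($L{\left(W \right)} = \frac{\frac{1}{4} \cdot 4}{W} = 1 \frac{1}{W} = \frac{1}{W}$)
$L{\left(3 \right)} 2 = \frac{1}{3} \cdot 2 = \frac{2}{3}$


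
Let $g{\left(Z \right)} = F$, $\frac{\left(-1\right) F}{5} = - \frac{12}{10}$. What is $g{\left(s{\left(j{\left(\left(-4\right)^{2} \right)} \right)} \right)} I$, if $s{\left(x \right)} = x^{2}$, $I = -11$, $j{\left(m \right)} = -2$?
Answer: $-66$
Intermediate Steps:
$F = 6$ ($F = - 5 \left(- \frac{12}{10}\right) = - 5 \left(\left(-12\right) \frac{1}{10}\right) = \left(-5\right) \left(- \frac{6}{5}\right) = 6$)
$g{\left(Z \right)} = 6$
$g{\left(s{\left(j{\left(\left(-4\right)^{2} \right)} \right)} \right)} I = 6 \left(-11\right) = -66$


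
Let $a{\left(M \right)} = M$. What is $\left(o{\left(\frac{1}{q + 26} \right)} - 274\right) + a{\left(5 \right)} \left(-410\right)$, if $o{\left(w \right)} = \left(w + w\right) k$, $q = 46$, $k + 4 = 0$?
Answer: $- \frac{20917}{9} \approx -2324.1$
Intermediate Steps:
$k = -4$ ($k = -4 + 0 = -4$)
$o{\left(w \right)} = - 8 w$ ($o{\left(w \right)} = \left(w + w\right) \left(-4\right) = 2 w \left(-4\right) = - 8 w$)
$\left(o{\left(\frac{1}{q + 26} \right)} - 274\right) + a{\left(5 \right)} \left(-410\right) = \left(- \frac{8}{46 + 26} - 274\right) + 5 \left(-410\right) = \left(- \frac{8}{72} - 274\right) - 2050 = \left(\left(-8\right) \frac{1}{72} - 274\right) - 2050 = \left(- \frac{1}{9} - 274\right) - 2050 = - \frac{2467}{9} - 2050 = - \frac{20917}{9}$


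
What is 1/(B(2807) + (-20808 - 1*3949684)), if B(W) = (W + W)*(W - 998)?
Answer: 1/6185234 ≈ 1.6168e-7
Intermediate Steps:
B(W) = 2*W*(-998 + W) (B(W) = (2*W)*(-998 + W) = 2*W*(-998 + W))
1/(B(2807) + (-20808 - 1*3949684)) = 1/(2*2807*(-998 + 2807) + (-20808 - 1*3949684)) = 1/(2*2807*1809 + (-20808 - 3949684)) = 1/(10155726 - 3970492) = 1/6185234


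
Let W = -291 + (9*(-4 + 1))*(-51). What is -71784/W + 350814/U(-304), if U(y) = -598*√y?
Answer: -11964/181 + 175407*I*√19/22724 ≈ -66.099 + 33.646*I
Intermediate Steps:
W = 1086 (W = -291 + (9*(-3))*(-51) = -291 - 27*(-51) = -291 + 1377 = 1086)
-71784/W + 350814/U(-304) = -71784/1086 + 350814/((-2392*I*√19)) = -71784*1/1086 + 350814/((-2392*I*√19)) = -11964/181 + 350814/((-2392*I*√19)) = -11964/181 + 350814*(I*√19/45448) = -11964/181 + 175407*I*√19/22724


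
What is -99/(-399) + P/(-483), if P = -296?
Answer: 7901/9177 ≈ 0.86096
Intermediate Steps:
-99/(-399) + P/(-483) = -99/(-399) - 296/(-483) = -99*(-1/399) - 296*(-1/483) = 33/133 + 296/483 = 7901/9177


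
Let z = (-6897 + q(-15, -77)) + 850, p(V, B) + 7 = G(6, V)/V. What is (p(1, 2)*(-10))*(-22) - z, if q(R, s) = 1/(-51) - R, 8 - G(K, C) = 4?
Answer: 273973/51 ≈ 5372.0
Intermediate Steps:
G(K, C) = 4 (G(K, C) = 8 - 1*4 = 8 - 4 = 4)
q(R, s) = -1/51 - R
p(V, B) = -7 + 4/V
z = -307633/51 (z = (-6897 + (-1/51 - 1*(-15))) + 850 = (-6897 + (-1/51 + 15)) + 850 = (-6897 + 764/51) + 850 = -350983/51 + 850 = -307633/51 ≈ -6032.0)
(p(1, 2)*(-10))*(-22) - z = ((-7 + 4/1)*(-10))*(-22) - 1*(-307633/51) = ((-7 + 4*1)*(-10))*(-22) + 307633/51 = ((-7 + 4)*(-10))*(-22) + 307633/51 = -3*(-10)*(-22) + 307633/51 = 30*(-22) + 307633/51 = -660 + 307633/51 = 273973/51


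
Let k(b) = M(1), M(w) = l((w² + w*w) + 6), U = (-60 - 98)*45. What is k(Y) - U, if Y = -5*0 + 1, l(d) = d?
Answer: 7118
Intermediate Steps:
Y = 1 (Y = 0 + 1 = 1)
U = -7110 (U = -158*45 = -7110)
M(w) = 6 + 2*w² (M(w) = (w² + w*w) + 6 = (w² + w²) + 6 = 2*w² + 6 = 6 + 2*w²)
k(b) = 8 (k(b) = 6 + 2*1² = 6 + 2*1 = 6 + 2 = 8)
k(Y) - U = 8 - 1*(-7110) = 8 + 7110 = 7118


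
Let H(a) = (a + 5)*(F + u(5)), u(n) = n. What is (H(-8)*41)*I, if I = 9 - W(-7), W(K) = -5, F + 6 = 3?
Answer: -3444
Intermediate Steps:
F = -3 (F = -6 + 3 = -3)
I = 14 (I = 9 - 1*(-5) = 9 + 5 = 14)
H(a) = 10 + 2*a (H(a) = (a + 5)*(-3 + 5) = (5 + a)*2 = 10 + 2*a)
(H(-8)*41)*I = ((10 + 2*(-8))*41)*14 = ((10 - 16)*41)*14 = -6*41*14 = -246*14 = -3444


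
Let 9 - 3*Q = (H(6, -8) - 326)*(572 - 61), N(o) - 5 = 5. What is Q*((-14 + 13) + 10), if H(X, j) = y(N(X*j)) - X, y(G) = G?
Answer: 493653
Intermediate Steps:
N(o) = 10 (N(o) = 5 + 5 = 10)
H(X, j) = 10 - X
Q = 164551/3 (Q = 3 - ((10 - 1*6) - 326)*(572 - 61)/3 = 3 - ((10 - 6) - 326)*511/3 = 3 - (4 - 326)*511/3 = 3 - (-322)*511/3 = 3 - ⅓*(-164542) = 3 + 164542/3 = 164551/3 ≈ 54850.)
Q*((-14 + 13) + 10) = 164551*((-14 + 13) + 10)/3 = 164551*(-1 + 10)/3 = (164551/3)*9 = 493653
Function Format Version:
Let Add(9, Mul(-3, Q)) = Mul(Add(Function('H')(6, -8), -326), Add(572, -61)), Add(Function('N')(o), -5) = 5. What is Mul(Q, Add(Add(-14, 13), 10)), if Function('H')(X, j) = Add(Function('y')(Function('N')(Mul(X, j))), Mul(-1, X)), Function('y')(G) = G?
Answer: 493653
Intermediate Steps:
Function('N')(o) = 10 (Function('N')(o) = Add(5, 5) = 10)
Function('H')(X, j) = Add(10, Mul(-1, X))
Q = Rational(164551, 3) (Q = Add(3, Mul(Rational(-1, 3), Mul(Add(Add(10, Mul(-1, 6)), -326), Add(572, -61)))) = Add(3, Mul(Rational(-1, 3), Mul(Add(Add(10, -6), -326), 511))) = Add(3, Mul(Rational(-1, 3), Mul(Add(4, -326), 511))) = Add(3, Mul(Rational(-1, 3), Mul(-322, 511))) = Add(3, Mul(Rational(-1, 3), -164542)) = Add(3, Rational(164542, 3)) = Rational(164551, 3) ≈ 54850.)
Mul(Q, Add(Add(-14, 13), 10)) = Mul(Rational(164551, 3), Add(Add(-14, 13), 10)) = Mul(Rational(164551, 3), Add(-1, 10)) = Mul(Rational(164551, 3), 9) = 493653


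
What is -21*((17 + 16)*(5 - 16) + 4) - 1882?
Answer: 5657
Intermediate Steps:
-21*((17 + 16)*(5 - 16) + 4) - 1882 = -21*(33*(-11) + 4) - 1882 = -21*(-363 + 4) - 1882 = -21*(-359) - 1882 = 7539 - 1882 = 5657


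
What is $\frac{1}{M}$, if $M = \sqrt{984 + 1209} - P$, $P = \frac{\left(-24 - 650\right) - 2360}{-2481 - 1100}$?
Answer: $\frac{10864754}{28112864117} + \frac{12823561 \sqrt{2193}}{28112864117} \approx 0.021748$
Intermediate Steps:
$P = \frac{3034}{3581}$ ($P = \frac{\left(-24 - 650\right) - 2360}{-3581} = \left(-674 - 2360\right) \left(- \frac{1}{3581}\right) = \left(-3034\right) \left(- \frac{1}{3581}\right) = \frac{3034}{3581} \approx 0.84725$)
$M = - \frac{3034}{3581} + \sqrt{2193}$ ($M = \sqrt{984 + 1209} - \frac{3034}{3581} = \sqrt{2193} - \frac{3034}{3581} = - \frac{3034}{3581} + \sqrt{2193} \approx 45.982$)
$\frac{1}{M} = \frac{1}{- \frac{3034}{3581} + \sqrt{2193}}$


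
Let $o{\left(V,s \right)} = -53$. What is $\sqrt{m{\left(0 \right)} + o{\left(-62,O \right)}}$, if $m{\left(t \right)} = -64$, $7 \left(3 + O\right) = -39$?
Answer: $3 i \sqrt{13} \approx 10.817 i$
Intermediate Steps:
$O = - \frac{60}{7}$ ($O = -3 + \frac{1}{7} \left(-39\right) = -3 - \frac{39}{7} = - \frac{60}{7} \approx -8.5714$)
$\sqrt{m{\left(0 \right)} + o{\left(-62,O \right)}} = \sqrt{-64 - 53} = \sqrt{-117} = 3 i \sqrt{13}$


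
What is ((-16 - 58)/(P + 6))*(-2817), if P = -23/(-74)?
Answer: 15425892/467 ≈ 33032.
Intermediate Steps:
P = 23/74 (P = -23*(-1/74) = 23/74 ≈ 0.31081)
((-16 - 58)/(P + 6))*(-2817) = ((-16 - 58)/(23/74 + 6))*(-2817) = -74/467/74*(-2817) = -74*74/467*(-2817) = -5476/467*(-2817) = 15425892/467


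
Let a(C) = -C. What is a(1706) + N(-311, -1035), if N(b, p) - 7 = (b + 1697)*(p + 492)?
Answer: -754297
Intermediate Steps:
N(b, p) = 7 + (492 + p)*(1697 + b) (N(b, p) = 7 + (b + 1697)*(p + 492) = 7 + (1697 + b)*(492 + p) = 7 + (492 + p)*(1697 + b))
a(1706) + N(-311, -1035) = -1*1706 + (834931 + 492*(-311) + 1697*(-1035) - 311*(-1035)) = -1706 + (834931 - 153012 - 1756395 + 321885) = -1706 - 752591 = -754297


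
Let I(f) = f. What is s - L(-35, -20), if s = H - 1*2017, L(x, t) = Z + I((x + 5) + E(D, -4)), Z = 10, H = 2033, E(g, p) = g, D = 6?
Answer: 30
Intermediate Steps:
L(x, t) = 21 + x (L(x, t) = 10 + ((x + 5) + 6) = 10 + ((5 + x) + 6) = 10 + (11 + x) = 21 + x)
s = 16 (s = 2033 - 1*2017 = 2033 - 2017 = 16)
s - L(-35, -20) = 16 - (21 - 35) = 16 - 1*(-14) = 16 + 14 = 30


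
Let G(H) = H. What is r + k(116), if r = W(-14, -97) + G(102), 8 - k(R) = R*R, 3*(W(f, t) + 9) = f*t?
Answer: -38707/3 ≈ -12902.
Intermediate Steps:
W(f, t) = -9 + f*t/3 (W(f, t) = -9 + (f*t)/3 = -9 + f*t/3)
k(R) = 8 - R² (k(R) = 8 - R*R = 8 - R²)
r = 1637/3 (r = (-9 + (⅓)*(-14)*(-97)) + 102 = (-9 + 1358/3) + 102 = 1331/3 + 102 = 1637/3 ≈ 545.67)
r + k(116) = 1637/3 + (8 - 1*116²) = 1637/3 + (8 - 1*13456) = 1637/3 + (8 - 13456) = 1637/3 - 13448 = -38707/3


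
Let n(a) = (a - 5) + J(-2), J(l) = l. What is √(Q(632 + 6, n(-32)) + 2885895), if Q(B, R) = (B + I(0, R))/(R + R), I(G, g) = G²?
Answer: √4389433854/39 ≈ 1698.8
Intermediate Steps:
n(a) = -7 + a (n(a) = (a - 5) - 2 = (-5 + a) - 2 = -7 + a)
Q(B, R) = B/(2*R) (Q(B, R) = (B + 0²)/(R + R) = (B + 0)/((2*R)) = B*(1/(2*R)) = B/(2*R))
√(Q(632 + 6, n(-32)) + 2885895) = √((632 + 6)/(2*(-7 - 32)) + 2885895) = √((½)*638/(-39) + 2885895) = √((½)*638*(-1/39) + 2885895) = √(-319/39 + 2885895) = √(112549586/39) = √4389433854/39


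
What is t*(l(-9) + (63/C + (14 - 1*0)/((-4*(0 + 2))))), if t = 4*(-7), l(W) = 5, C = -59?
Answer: -3605/59 ≈ -61.102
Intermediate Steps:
t = -28
t*(l(-9) + (63/C + (14 - 1*0)/((-4*(0 + 2))))) = -28*(5 + (63/(-59) + (14 - 1*0)/((-4*(0 + 2))))) = -28*(5 + (63*(-1/59) + (14 + 0)/((-4*2)))) = -28*(5 + (-63/59 + 14/(-8))) = -28*(5 + (-63/59 + 14*(-1/8))) = -28*(5 + (-63/59 - 7/4)) = -28*(5 - 665/236) = -28*515/236 = -3605/59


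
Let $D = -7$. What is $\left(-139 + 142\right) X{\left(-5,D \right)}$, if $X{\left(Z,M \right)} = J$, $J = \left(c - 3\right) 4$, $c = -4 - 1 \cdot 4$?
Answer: $-132$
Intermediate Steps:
$c = -8$ ($c = -4 - 4 = -8$)
$J = -44$ ($J = \left(-8 - 3\right) 4 = \left(-11\right) 4 = -44$)
$X{\left(Z,M \right)} = -44$
$\left(-139 + 142\right) X{\left(-5,D \right)} = \left(-139 + 142\right) \left(-44\right) = 3 \left(-44\right) = -132$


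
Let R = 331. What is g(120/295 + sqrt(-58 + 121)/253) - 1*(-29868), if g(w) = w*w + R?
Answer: 6728837208958/222815329 + 144*sqrt(7)/14927 ≈ 30199.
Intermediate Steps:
g(w) = 331 + w**2 (g(w) = w*w + 331 = w**2 + 331 = 331 + w**2)
g(120/295 + sqrt(-58 + 121)/253) - 1*(-29868) = (331 + (120/295 + sqrt(-58 + 121)/253)**2) - 1*(-29868) = (331 + (120*(1/295) + sqrt(63)*(1/253))**2) + 29868 = (331 + (24/59 + (3*sqrt(7))*(1/253))**2) + 29868 = (331 + (24/59 + 3*sqrt(7)/253)**2) + 29868 = 30199 + (24/59 + 3*sqrt(7)/253)**2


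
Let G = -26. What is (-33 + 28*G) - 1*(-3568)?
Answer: 2807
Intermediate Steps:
(-33 + 28*G) - 1*(-3568) = (-33 + 28*(-26)) - 1*(-3568) = (-33 - 728) + 3568 = -761 + 3568 = 2807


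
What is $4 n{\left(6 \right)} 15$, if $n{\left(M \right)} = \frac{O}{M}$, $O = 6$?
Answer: $60$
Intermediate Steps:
$n{\left(M \right)} = \frac{6}{M}$
$4 n{\left(6 \right)} 15 = 4 \cdot \frac{6}{6} \cdot 15 = 4 \cdot 6 \cdot \frac{1}{6} \cdot 15 = 4 \cdot 1 \cdot 15 = 4 \cdot 15 = 60$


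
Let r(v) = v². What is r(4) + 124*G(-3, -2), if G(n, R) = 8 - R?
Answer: 1256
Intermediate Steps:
r(4) + 124*G(-3, -2) = 4² + 124*(8 - 1*(-2)) = 16 + 124*(8 + 2) = 16 + 124*10 = 16 + 1240 = 1256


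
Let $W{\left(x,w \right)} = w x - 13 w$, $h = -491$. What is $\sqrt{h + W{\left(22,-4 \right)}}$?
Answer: $i \sqrt{527} \approx 22.956 i$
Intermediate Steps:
$W{\left(x,w \right)} = - 13 w + w x$
$\sqrt{h + W{\left(22,-4 \right)}} = \sqrt{-491 - 4 \left(-13 + 22\right)} = \sqrt{-491 - 36} = \sqrt{-527} = i \sqrt{527}$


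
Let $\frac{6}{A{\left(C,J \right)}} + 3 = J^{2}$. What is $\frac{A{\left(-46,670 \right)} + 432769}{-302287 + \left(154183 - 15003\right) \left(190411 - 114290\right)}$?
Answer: $\frac{194268705799}{4755712898852221} \approx 4.085 \cdot 10^{-5}$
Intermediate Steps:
$A{\left(C,J \right)} = \frac{6}{-3 + J^{2}}$
$\frac{A{\left(-46,670 \right)} + 432769}{-302287 + \left(154183 - 15003\right) \left(190411 - 114290\right)} = \frac{\frac{6}{-3 + 670^{2}} + 432769}{-302287 + \left(154183 - 15003\right) \left(190411 - 114290\right)} = \frac{\frac{6}{-3 + 448900} + 432769}{-302287 + 139180 \cdot 76121} = \frac{\frac{6}{448897} + 432769}{-302287 + 10594520780} = \frac{6 \cdot \frac{1}{448897} + 432769}{10594218493} = \left(\frac{6}{448897} + 432769\right) \frac{1}{10594218493} = \frac{194268705799}{448897} \cdot \frac{1}{10594218493} = \frac{194268705799}{4755712898852221}$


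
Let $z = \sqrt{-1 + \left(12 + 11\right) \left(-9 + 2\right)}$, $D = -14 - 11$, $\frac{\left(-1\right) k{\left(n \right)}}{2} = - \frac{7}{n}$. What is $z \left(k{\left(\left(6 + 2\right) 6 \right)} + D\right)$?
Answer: $- \frac{1779 i \sqrt{2}}{8} \approx - 314.49 i$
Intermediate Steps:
$k{\left(n \right)} = \frac{14}{n}$ ($k{\left(n \right)} = - 2 \left(- \frac{7}{n}\right) = \frac{14}{n}$)
$D = -25$
$z = 9 i \sqrt{2}$ ($z = \sqrt{-1 + 23 \left(-7\right)} = \sqrt{-1 - 161} = \sqrt{-162} = 9 i \sqrt{2} \approx 12.728 i$)
$z \left(k{\left(\left(6 + 2\right) 6 \right)} + D\right) = 9 i \sqrt{2} \left(\frac{14}{\left(6 + 2\right) 6} - 25\right) = 9 i \sqrt{2} \left(\frac{14}{8 \cdot 6} - 25\right) = 9 i \sqrt{2} \left(\frac{14}{48} - 25\right) = 9 i \sqrt{2} \left(14 \cdot \frac{1}{48} - 25\right) = 9 i \sqrt{2} \left(\frac{7}{24} - 25\right) = 9 i \sqrt{2} \left(- \frac{593}{24}\right) = - \frac{1779 i \sqrt{2}}{8}$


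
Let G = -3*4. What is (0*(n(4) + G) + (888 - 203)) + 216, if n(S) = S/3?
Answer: 901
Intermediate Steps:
G = -12
n(S) = S/3 (n(S) = S*(⅓) = S/3)
(0*(n(4) + G) + (888 - 203)) + 216 = (0*((⅓)*4 - 12) + (888 - 203)) + 216 = (0*(4/3 - 12) + 685) + 216 = (0*(-32/3) + 685) + 216 = (0 + 685) + 216 = 685 + 216 = 901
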